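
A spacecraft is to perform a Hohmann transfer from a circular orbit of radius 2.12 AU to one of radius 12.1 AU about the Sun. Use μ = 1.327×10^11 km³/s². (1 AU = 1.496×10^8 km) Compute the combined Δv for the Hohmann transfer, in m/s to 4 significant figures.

Δv = 10120 m/s

In km: r₁ = 2.12 × 1.496×10^8 = 3.17152×10^8 km; r₂ = 12.1 × 1.496×10^8 = 1.81016×10^9 km.
The Hohmann ellipse has a_t = (r₁ + r₂)/2 = 1.063656×10^9 km.
At r₁ the circular-orbit speed is v₁ = √(μ/r₁) = 20.4551 km/s.
Transfer-orbit speed at r₁ (v² = μ(2/r − 1/a)): v_p = √[μ(2/r₁ − 1/a_t)] = 26.6845 km/s.
First burn Δv₁ = |v_p − v₁| = 6.229 km/s.
At r₂, v₂ = √(μ/r₂) = 8.562 km/s.
Transfer-orbit speed at r₂: v_a = √[μ(2/r₂ − 1/a_t)] = 4.675 km/s.
Second burn Δv₂ = |v₂ − v_a| = 3.887 km/s.
Δv = Δv₁ + Δv₂ = 6.229 + 3.887 = 10.12 km/s.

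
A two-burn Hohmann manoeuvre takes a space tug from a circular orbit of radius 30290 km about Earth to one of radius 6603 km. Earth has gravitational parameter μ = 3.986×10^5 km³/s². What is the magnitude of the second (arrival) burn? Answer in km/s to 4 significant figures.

Δv₂ = 2.187 km/s

The Hohmann ellipse has a_t = (r₁ + r₂)/2 = 18446.5 km.
Circular speed at r = 6603 km: v_c = √(μ/r) = 7.76959 km/s.
Transfer-orbit speed at the same r (vis-viva, a = a_t): v_t = √[μ(2/r − 1/a_t)] = 9.95613 km/s.
Δv₂ = |v_t − v_c| = |9.95613 − 7.76959| = 2.187 km/s.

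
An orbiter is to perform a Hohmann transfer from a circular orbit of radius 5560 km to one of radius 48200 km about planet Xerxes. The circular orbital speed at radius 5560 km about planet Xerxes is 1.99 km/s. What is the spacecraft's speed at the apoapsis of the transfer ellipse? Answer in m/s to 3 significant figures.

From the circular-orbit relation v² = μ/r at r = 5560 km: μ = v²r = (1.99)² × 5560 = 22018.2 km³/s².
Transfer-ellipse semi-major axis a_t = (r₁ + r₂)/2 = (5560 + 48200)/2 = 26880 km.
The apoapsis of the transfer ellipse is at r = 48200 km.
Applying v² = μ(2/r − 1/a_t): v = 0.3074 km/s.

v = 307 m/s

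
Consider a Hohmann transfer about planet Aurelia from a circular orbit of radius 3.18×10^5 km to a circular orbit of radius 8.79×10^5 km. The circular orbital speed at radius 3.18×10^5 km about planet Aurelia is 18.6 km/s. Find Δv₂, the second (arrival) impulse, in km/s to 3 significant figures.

From the circular-orbit relation v² = μ/r at r = 3.18×10^5 km: μ = v²r = (18.6)² × 3.18×10^5 = 1.10015×10^8 km³/s².
Transfer-ellipse semi-major axis a_t = (r₁ + r₂)/2 = (3.180×10^5 + 8.790×10^5)/2 = 5.985×10^5 km.
On the circular orbit at r = 8.790×10^5 km, v_c = √(μ/r) = 11.1875 km/s.
Transfer-orbit speed at the same r (vis-viva, a = a_t): v_t = √[μ(2/r − 1/a_t)] = 8.15480 km/s.
Δv₂ = |v_t − v_c| = |8.15480 − 11.1875| = 3.033 km/s.

Δv₂ = 3.03 km/s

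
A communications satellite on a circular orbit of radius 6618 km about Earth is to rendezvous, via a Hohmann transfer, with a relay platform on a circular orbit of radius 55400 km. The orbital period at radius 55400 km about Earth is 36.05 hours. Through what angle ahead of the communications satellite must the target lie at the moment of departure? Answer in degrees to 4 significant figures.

From Kepler's third law T² = 4π²r³/μ at r = 55400 km, T = 36.05 hours = 36.05 × 3600 s = 1.2978×10^5 s: μ = 4π²r³/T² = 3.98541×10^5 km³/s².
The Hohmann ellipse has a_t = (r₁ + r₂)/2 = 31009 km.
The half-period of the transfer ellipse is t = π√(a_t³/μ) = 27173 s.
Target angular speed ω₂ = √(μ/r₂³) = 4.8414×10^-5 rad/s.
Angle swept by the target during transfer: ω₂·t = 1.3156 rad = 75.38°.
The communications satellite traverses 180° on the transfer ellipse, so the target must lead by 180° − 75.38° = 104.6°.

φ = 104.6°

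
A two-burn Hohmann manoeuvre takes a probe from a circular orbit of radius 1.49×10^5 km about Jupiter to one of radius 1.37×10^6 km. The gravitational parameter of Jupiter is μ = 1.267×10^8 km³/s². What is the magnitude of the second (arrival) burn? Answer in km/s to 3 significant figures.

Transfer-ellipse semi-major axis a_t = (r₁ + r₂)/2 = (1.490×10^5 + 1.370×10^6)/2 = 7.595×10^5 km.
On the circular orbit at r = 1.370×10^6 km, v_c = √(μ/r) = 9.6167 km/s.
Vis-viva on the transfer ellipse at r = 1.370×10^6 km gives v_t = √[μ(2/r − 1/a_t)] = 4.2595 km/s.
Δv₂ = |v_t − v_c| = |4.2595 − 9.6167| = 5.357 km/s.

Δv₂ = 5.36 km/s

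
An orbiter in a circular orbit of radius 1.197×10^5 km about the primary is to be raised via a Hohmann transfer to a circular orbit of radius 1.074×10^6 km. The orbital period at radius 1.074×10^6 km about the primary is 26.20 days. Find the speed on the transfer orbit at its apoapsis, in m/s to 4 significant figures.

From Kepler's third law T² = 4π²r³/μ at r = 1.074×10^6 km, T = 26.20 days = 26.20 × 86400 s = 2.26368×10^6 s: μ = 4π²r³/T² = 9.54427×10^6 km³/s².
The Hohmann ellipse has a_t = (r₁ + r₂)/2 = 5.9685×10^5 km.
At apoapsis, r = 1.074×10^6 km.
Vis-viva: v = √[μ(2/r − 1/a_t)] = √[9.54427×10^6 × (2/1.074×10^6 − 1/5.9685×10^5)] = 1.335 km/s.

v = 1335 m/s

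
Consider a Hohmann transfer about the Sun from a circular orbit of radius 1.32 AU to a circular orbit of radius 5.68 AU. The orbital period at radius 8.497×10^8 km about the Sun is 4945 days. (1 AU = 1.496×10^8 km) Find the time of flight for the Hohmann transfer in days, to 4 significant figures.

From Kepler's third law T² = 4π²r³/μ at r = 8.497×10^8 km, T = 4945 days = 4945 × 86400 s = 4.27248×10^8 s: μ = 4π²r³/T² = 1.32677×10^11 km³/s².
In km: r₁ = 1.32 × 1.496×10^8 = 1.97472×10^8 km; r₂ = 5.68 × 1.496×10^8 = 8.49728×10^8 km.
Transfer-ellipse semi-major axis a_t = (r₁ + r₂)/2 = (1.97472×10^8 + 8.49728×10^8)/2 = 5.236×10^8 km.
Half the transfer-orbit period gives t = π√(a_t³/μ) = 1.033×10^8 s.
Converting: 1.033×10^8 s ÷ 86400 s/day = 1196 days.

t = 1196 days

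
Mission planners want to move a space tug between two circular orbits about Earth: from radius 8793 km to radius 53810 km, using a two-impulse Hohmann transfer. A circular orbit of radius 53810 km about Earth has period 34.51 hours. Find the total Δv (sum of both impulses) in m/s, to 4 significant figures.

Δv = 3374 m/s

From Kepler's third law T² = 4π²r³/μ at r = 53810 km, T = 34.51 hours = 34.51 × 3600 s = 1.24236×10^5 s: μ = 4π²r³/T² = 3.98523×10^5 km³/s².
The Hohmann ellipse has a_t = (r₁ + r₂)/2 = 31301.5 km.
At r₁ the circular-orbit speed is v₁ = √(μ/r₁) = 6.732 km/s.
On the transfer ellipse at r₁, vis-viva gives v_p = √[μ(2/r₁ − 1/a_t)] = 8.827 km/s.
First burn Δv₁ = |v_p − v₁| = 2.095 km/s.
Circular speed at r₂: v₂ = √(μ/r₂) = 2.721 km/s.
Transfer-orbit speed at r₂: v_a = √[μ(2/r₂ − 1/a_t)] = 1.442 km/s.
Second burn Δv₂ = |v₂ − v_a| = 1.279 km/s.
Δv = Δv₁ + Δv₂ = 2.095 + 1.279 = 3.374 km/s.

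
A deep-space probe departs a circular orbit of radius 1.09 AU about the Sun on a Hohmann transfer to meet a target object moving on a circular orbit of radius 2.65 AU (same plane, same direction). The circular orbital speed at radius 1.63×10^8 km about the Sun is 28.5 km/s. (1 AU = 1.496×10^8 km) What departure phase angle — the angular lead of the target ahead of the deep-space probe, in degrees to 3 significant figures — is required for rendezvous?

From the circular-orbit relation v² = μ/r at r = 1.63×10^8 km: μ = v²r = (28.5)² × 1.63×10^8 = 1.32397×10^11 km³/s².
In km: r₁ = 1.09 × 1.496×10^8 = 1.63064×10^8 km; r₂ = 2.65 × 1.496×10^8 = 3.9644×10^8 km.
Transfer-ellipse semi-major axis a_t = (r₁ + r₂)/2 = (1.63064×10^8 + 3.9644×10^8)/2 = 2.79752×10^8 km.
The half-period of the transfer ellipse is t = π√(a_t³/μ) = 4.040×10^7 s.
Target angular speed ω₂ = √(μ/r₂³) = 4.610×10^-8 rad/s.
Angle swept by the target during transfer: ω₂·t = 1.862 rad = 106.7°.
The deep-space probe traverses 180° on the transfer ellipse, so the target must lead by 180° − 106.7° = 73.3°.

φ = 73.3°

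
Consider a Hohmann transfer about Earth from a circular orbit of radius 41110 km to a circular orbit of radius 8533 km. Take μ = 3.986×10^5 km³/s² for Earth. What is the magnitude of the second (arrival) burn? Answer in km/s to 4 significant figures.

Δv₂ = 1.961 km/s

Transfer-ellipse semi-major axis a_t = (r₁ + r₂)/2 = (41110 + 8533)/2 = 24821.5 km.
Circular speed at r = 8533 km: v_c = √(μ/r) = 6.835 km/s.
Transfer-orbit speed at the same r (vis-viva, a = a_t): v_t = √[μ(2/r − 1/a_t)] = 8.796 km/s.
Δv₂ = |v_t − v_c| = |8.796 − 6.835| = 1.961 km/s.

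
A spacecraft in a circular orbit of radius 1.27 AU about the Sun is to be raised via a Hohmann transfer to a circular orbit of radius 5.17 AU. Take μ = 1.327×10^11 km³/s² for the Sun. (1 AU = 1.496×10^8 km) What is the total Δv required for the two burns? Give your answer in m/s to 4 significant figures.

Δv = 11930 m/s

In km: r₁ = 1.27 × 1.496×10^8 = 1.89992×10^8 km; r₂ = 5.17 × 1.496×10^8 = 7.73432×10^8 km.
The Hohmann ellipse has a_t = (r₁ + r₂)/2 = 4.81712×10^8 km.
At r₁ the circular-orbit speed is v₁ = √(μ/r₁) = 26.42821 km/s.
Transfer-orbit speed at r₁ (vis-viva): v_p = √[μ(2/r₁ − 1/a_t)] = 33.48769 km/s.
First burn Δv₁ = |v_p − v₁| = 7.059 km/s.
Circular speed at r₂: v₂ = √(μ/r₂) = 13.0986 km/s.
Transfer-orbit speed at r₂: v_a = √[μ(2/r₂ − 1/a_t)] = 8.22618 km/s.
Second burn Δv₂ = |v₂ − v_a| = 4.872 km/s.
Δv = Δv₁ + Δv₂ = 7.059 + 4.872 = 11.93 km/s.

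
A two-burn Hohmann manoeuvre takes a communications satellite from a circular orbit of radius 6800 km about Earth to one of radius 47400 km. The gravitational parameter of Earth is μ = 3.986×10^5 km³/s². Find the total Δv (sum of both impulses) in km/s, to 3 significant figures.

Δv = 3.92 km/s

The Hohmann ellipse has a_t = (r₁ + r₂)/2 = 27100 km.
At r₁ the circular-orbit speed is v₁ = √(μ/r₁) = 7.656216 km/s.
Transfer-orbit speed at r₁ (vis-viva): v_p = √[μ(2/r₁ − 1/a_t)] = 10.12555 km/s.
First burn Δv₁ = |v_p − v₁| = 2.4693 km/s.
At r₂, v₂ = √(μ/r₂) = 2.8999 km/s.
Transfer-orbit speed at r₂: v_a = √[μ(2/r₂ − 1/a_t)] = 1.4526 km/s.
Second burn Δv₂ = |v₂ − v_a| = 1.4473 km/s.
Δv = Δv₁ + Δv₂ = 2.4693 + 1.4473 = 3.917 km/s.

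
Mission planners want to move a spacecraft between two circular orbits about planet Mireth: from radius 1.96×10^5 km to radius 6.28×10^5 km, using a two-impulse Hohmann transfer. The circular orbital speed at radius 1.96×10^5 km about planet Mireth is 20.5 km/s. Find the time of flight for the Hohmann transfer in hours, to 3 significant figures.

t = 25.4 hours

From the circular-orbit relation v² = μ/r at r = 1.96×10^5 km: μ = v²r = (20.5)² × 1.96×10^5 = 8.23690×10^7 km³/s².
Transfer-ellipse semi-major axis a_t = (r₁ + r₂)/2 = (1.960×10^5 + 6.280×10^5)/2 = 4.120×10^5 km.
By Kepler's third law the transfer-orbit period is T = 2π√(a_t³/μ), so t = T/2 = 91540 s.
Converting: 91540 s ÷ 3600 s/hour = 25.4 hours.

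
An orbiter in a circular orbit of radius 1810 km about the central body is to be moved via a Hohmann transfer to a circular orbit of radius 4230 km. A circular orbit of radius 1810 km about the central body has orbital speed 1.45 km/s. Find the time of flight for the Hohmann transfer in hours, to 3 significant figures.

t = 2.35 hours

From the circular-orbit relation v² = μ/r at r = 1810 km: μ = v²r = (1.45)² × 1810 = 3805.53 km³/s².
The Hohmann ellipse has a_t = (r₁ + r₂)/2 = 3020 km.
By Kepler's third law the transfer-orbit period is T = 2π√(a_t³/μ), so t = T/2 = 8452 s.
Converting: 8452 s ÷ 3600 s/hour = 2.35 hours.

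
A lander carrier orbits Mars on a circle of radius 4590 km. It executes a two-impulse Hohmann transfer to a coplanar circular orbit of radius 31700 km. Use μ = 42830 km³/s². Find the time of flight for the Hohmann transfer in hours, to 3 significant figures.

t = 10.3 hours

The Hohmann ellipse has a_t = (r₁ + r₂)/2 = 18145 km.
Transfer time t = π√(a_t³/μ) = π√((18145)³ / 42830) = 37100 s.
Converting: 37100 s ÷ 3600 s/hour = 10.3 hours.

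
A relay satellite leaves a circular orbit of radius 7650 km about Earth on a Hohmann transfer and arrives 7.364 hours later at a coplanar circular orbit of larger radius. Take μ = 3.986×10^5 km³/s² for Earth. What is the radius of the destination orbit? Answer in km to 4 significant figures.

r₂ = 53360 km

Transfer time t = 7.364 hours = 26510.4 s, and t = π√(a_t³/μ).
So a_t = (μ t²/π²)^(1/3) = (3.986×10^5 × (26510.4)² / π²)^(1/3) = 30504 km.
Since a_t = (r₁ + r₂)/2, r₂ = 2a_t − r₁ = 2×30504 − 7650 = 53358 km.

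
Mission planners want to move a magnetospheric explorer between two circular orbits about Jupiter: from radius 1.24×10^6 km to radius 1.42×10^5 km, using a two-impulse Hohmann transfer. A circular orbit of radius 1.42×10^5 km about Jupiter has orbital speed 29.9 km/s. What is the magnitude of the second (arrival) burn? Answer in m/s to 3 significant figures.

Δv₂ = 10200 m/s

From the circular-orbit relation v² = μ/r at r = 1.42×10^5 km: μ = v²r = (29.9)² × 1.42×10^5 = 1.26949×10^8 km³/s².
Transfer-ellipse semi-major axis a_t = (r₁ + r₂)/2 = (1.240×10^6 + 1.420×10^5)/2 = 6.910×10^5 km.
On the circular orbit at r = 1.420×10^5 km, v_c = √(μ/r) = 29.90 km/s.
Vis-viva on the transfer ellipse at r = 1.420×10^5 km gives v_t = √[μ(2/r − 1/a_t)] = 40.05 km/s.
Δv₂ = |v_t − v_c| = |40.05 − 29.90| = 10.15 km/s.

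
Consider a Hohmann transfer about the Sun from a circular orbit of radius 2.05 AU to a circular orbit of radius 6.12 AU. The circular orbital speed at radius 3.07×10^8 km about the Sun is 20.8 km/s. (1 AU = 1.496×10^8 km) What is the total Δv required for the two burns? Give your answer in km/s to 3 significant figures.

Δv = 8.17 km/s

From the circular-orbit relation v² = μ/r at r = 3.07×10^8 km: μ = v²r = (20.8)² × 3.07×10^8 = 1.32820×10^11 km³/s².
In km: r₁ = 2.05 × 1.496×10^8 = 3.0668×10^8 km; r₂ = 6.12 × 1.496×10^8 = 9.15552×10^8 km.
The Hohmann ellipse has a_t = (r₁ + r₂)/2 = 6.11116×10^8 km.
At r₁ the circular-orbit speed is v₁ = √(μ/r₁) = 20.8108 km/s.
Transfer-orbit speed at r₁ (vis-viva): v_p = √[μ(2/r₁ − 1/a_t)] = 25.4724 km/s.
First burn Δv₁ = |v_p − v₁| = 4.662 km/s.
At r₂, v₂ = √(μ/r₂) = 12.0446 km/s.
Transfer-orbit speed at r₂: v_a = √[μ(2/r₂ − 1/a_t)] = 8.53241 km/s.
Second burn Δv₂ = |v₂ − v_a| = 3.512 km/s.
Total Δv = Δv₁ + Δv₂ = 8.174 km/s.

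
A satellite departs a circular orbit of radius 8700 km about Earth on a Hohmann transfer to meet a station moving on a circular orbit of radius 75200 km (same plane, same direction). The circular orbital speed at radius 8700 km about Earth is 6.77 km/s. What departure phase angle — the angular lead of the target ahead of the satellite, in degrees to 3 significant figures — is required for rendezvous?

φ = 105°

From the circular-orbit relation v² = μ/r at r = 8700 km: μ = v²r = (6.77)² × 8700 = 3.98746×10^5 km³/s².
Semi-major axis of the transfer orbit: a_t = (8700 + 75200)/2 = 41950 km.
The half-period of the transfer ellipse is t = π√(a_t³/μ) = 42750 s.
The target's mean motion on its circular orbit is ω₂ = √(μ/r₂³) = 3.062×10^-5 rad/s.
Angle swept by the target during transfer: ω₂·t = 1.309 rad = 75.00°.
Arrival is 180° from departure on the ellipse, so φ = 180° − 75.00° = 105°.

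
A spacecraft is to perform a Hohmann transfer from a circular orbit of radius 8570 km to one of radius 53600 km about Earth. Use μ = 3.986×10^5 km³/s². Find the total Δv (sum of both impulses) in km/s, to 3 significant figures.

Δv = 3.43 km/s

Transfer-ellipse semi-major axis a_t = (r₁ + r₂)/2 = (8570 + 53600)/2 = 31085 km.
At r₁ the circular-orbit speed is v₁ = √(μ/r₁) = 6.8199036 km/s.
On the transfer ellipse at r₁, v² = μ(2/r − 1/a) gives v_p = √[μ(2/r₁ − 1/a_t)] = 8.9554043 km/s.
First burn Δv₁ = |v_p − v₁| = 2.136 km/s.
Circular speed at r₂: v₂ = √(μ/r₂) = 2.727 km/s.
Transfer-orbit speed at r₂: v_a = √[μ(2/r₂ − 1/a_t)] = 1.432 km/s.
Second burn Δv₂ = |v₂ − v_a| = 1.295 km/s.
Total Δv = Δv₁ + Δv₂ = 3.431 km/s.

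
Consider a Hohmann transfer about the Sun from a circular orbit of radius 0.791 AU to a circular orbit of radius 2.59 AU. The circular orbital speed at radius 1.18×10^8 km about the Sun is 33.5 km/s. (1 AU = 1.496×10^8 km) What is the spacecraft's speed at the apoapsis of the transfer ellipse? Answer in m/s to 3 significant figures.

From the circular-orbit relation v² = μ/r at r = 1.18×10^8 km: μ = v²r = (33.5)² × 1.18×10^8 = 1.32426×10^11 km³/s².
In km: r₁ = 0.791 × 1.496×10^8 = 1.183336×10^8 km; r₂ = 2.59 × 1.496×10^8 = 3.87464×10^8 km.
The Hohmann ellipse has a_t = (r₁ + r₂)/2 = 2.528988×10^8 km.
At apoapsis, r = 3.87464×10^8 km.
Vis-viva: v = √[μ(2/r − 1/a_t)] = √[1.32426×10^11 × (2/3.87464×10^8 − 1/2.528988×10^8)] = 12.65 km/s.

v = 12600 m/s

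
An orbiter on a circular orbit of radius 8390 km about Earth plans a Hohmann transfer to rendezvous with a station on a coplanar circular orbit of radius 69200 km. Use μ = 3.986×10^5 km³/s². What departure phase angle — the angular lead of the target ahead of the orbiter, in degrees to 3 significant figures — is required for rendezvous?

Transfer-ellipse semi-major axis a_t = (r₁ + r₂)/2 = (8390 + 69200)/2 = 38795 km.
The half-period of the transfer ellipse is t = π√(a_t³/μ) = 38023 s.
The target's mean motion on its circular orbit is ω₂ = √(μ/r₂³) = 3.4682×10^-5 rad/s.
Angle swept by the target during transfer: ω₂·t = 1.3187 rad = 75.56°.
The orbiter traverses 180° on the transfer ellipse, so the target must lead by 180° − 75.56° = 104°.

φ = 104°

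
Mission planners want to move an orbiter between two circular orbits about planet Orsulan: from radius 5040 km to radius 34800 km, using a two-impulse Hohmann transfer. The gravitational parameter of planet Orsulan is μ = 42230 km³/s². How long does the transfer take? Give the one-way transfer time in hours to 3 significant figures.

Semi-major axis of the transfer orbit: a_t = (5040 + 34800)/2 = 19920 km.
Half the transfer-orbit period gives t = π√(a_t³/μ) = 42980 s.
Converting: 42980 s ÷ 3600 s/hour = 11.9 hours.

t = 11.9 hours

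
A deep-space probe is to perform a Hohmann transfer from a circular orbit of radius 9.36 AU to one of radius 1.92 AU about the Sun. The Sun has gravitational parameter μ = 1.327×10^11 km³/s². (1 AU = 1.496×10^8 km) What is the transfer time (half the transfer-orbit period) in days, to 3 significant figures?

In km: r₁ = 9.36 × 1.496×10^8 = 1.400256×10^9 km; r₂ = 1.92 × 1.496×10^8 = 2.87232×10^8 km.
Semi-major axis of the transfer orbit: a_t = (1.400256×10^9 + 2.87232×10^8)/2 = 8.43744×10^8 km.
By Kepler's third law the transfer-orbit period is T = 2π√(a_t³/μ), so t = T/2 = 2.114×10^8 s.
Converting: 2.114×10^8 s ÷ 86400 s/day = 2450 days.

t = 2450 days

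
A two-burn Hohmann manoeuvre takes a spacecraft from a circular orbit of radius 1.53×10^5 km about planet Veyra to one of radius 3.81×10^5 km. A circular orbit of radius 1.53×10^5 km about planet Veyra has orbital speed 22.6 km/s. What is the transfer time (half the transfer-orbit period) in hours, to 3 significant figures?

From the circular-orbit relation v² = μ/r at r = 1.53×10^5 km: μ = v²r = (22.6)² × 1.53×10^5 = 7.81463×10^7 km³/s².
Transfer-ellipse semi-major axis a_t = (r₁ + r₂)/2 = (1.530×10^5 + 3.810×10^5)/2 = 2.670×10^5 km.
Transfer time t = π√(a_t³/μ) = π√((2.670×10^5)³ / 7.81463×10^7) = 49030 s.
Converting: 49030 s ÷ 3600 s/hour = 13.6 hours.

t = 13.6 hours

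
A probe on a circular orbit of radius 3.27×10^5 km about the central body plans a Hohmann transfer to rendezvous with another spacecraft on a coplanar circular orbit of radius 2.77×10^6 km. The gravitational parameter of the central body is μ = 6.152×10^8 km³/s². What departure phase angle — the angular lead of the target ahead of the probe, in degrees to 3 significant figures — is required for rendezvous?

Semi-major axis of the transfer orbit: a_t = (3.270×10^5 + 2.770×10^6)/2 = 1.5485×10^6 km.
The half-period of the transfer ellipse is t = π√(a_t³/μ) = 2.441×10^5 s.
Target angular speed ω₂ = √(μ/r₂³) = 5.380×10^-6 rad/s.
Angle swept by the target during transfer: ω₂·t = 1.313 rad = 75.23°.
The probe traverses 180° on the transfer ellipse, so the target must lead by 180° − 75.23° = 105°.

φ = 105°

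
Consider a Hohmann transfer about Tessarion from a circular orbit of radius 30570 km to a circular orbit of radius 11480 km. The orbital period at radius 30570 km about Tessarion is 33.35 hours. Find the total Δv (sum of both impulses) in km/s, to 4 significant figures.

From Kepler's third law T² = 4π²r³/μ at r = 30570 km, T = 33.35 hours = 33.35 × 3600 s = 1.2006×10^5 s: μ = 4π²r³/T² = 78243.7 km³/s².
Semi-major axis of the transfer orbit: a_t = (30570 + 11480)/2 = 21025 km.
Circular speed at r₁: v₁ = √(μ/r₁) = √(78243.7/30570) = 1.59984 km/s.
On the transfer ellipse at r₁, v² = μ(2/r − 1/a) gives v_a = √[μ(2/r₁ − 1/a_t)] = 1.18217 km/s.
First burn Δv₁ = |v_a − v₁| = 0.4177 km/s.
Circular speed at r₂: v₂ = √(μ/r₂) = 2.6107 km/s.
Transfer-orbit speed at r₂: v_p = √[μ(2/r₂ − 1/a_t)] = 3.1480 km/s.
Second burn Δv₂ = |v₂ − v_p| = 0.5373 km/s.
Total Δv = Δv₁ + Δv₂ = 0.9550 km/s.

Δv = 0.9550 km/s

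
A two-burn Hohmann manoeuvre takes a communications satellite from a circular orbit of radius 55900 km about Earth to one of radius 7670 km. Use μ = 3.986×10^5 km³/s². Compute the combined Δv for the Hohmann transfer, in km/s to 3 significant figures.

Transfer-ellipse semi-major axis a_t = (r₁ + r₂)/2 = (55900 + 7670)/2 = 31785 km.
At r₁ the circular-orbit speed is v₁ = √(μ/r₁) = 2.6703 km/s.
Transfer-orbit speed at r₁ (vis-viva equation): v_a = √[μ(2/r₁ − 1/a_t)] = 1.3117 km/s.
First burn Δv₁ = |v_a − v₁| = 1.359 km/s.
Circular speed at r₂: v₂ = √(μ/r₂) = 7.209 km/s.
Transfer-orbit speed at r₂: v_p = √[μ(2/r₂ − 1/a_t)] = 9.560 km/s.
Second burn Δv₂ = |v₂ − v_p| = 2.351 km/s.
Δv = Δv₁ + Δv₂ = 1.359 + 2.351 = 3.710 km/s.

Δv = 3.71 km/s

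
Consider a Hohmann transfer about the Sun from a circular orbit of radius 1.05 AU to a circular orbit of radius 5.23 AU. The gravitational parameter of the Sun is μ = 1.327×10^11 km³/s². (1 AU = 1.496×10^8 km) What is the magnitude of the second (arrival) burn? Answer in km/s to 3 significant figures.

In km: r₁ = 1.05 × 1.496×10^8 = 1.5708×10^8 km; r₂ = 5.23 × 1.496×10^8 = 7.82408×10^8 km.
Transfer-ellipse semi-major axis a_t = (r₁ + r₂)/2 = (1.5708×10^8 + 7.82408×10^8)/2 = 4.69744×10^8 km.
On the circular orbit at r = 7.82408×10^8 km, v_c = √(μ/r) = 13.023 km/s.
Vis-viva on the transfer ellipse at r = 7.82408×10^8 km gives v_t = √[μ(2/r − 1/a_t)] = 7.5309 km/s.
Δv₂ = |v_t − v_c| = |7.5309 − 13.023| = 5.492 km/s.

Δv₂ = 5.49 km/s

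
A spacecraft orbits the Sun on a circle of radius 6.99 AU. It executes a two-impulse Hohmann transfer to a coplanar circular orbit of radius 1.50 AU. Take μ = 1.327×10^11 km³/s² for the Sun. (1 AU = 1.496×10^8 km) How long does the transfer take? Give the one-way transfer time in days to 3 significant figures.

t = 1600 days

In km: r₁ = 6.99 × 1.496×10^8 = 1.045704×10^9 km; r₂ = 1.50 × 1.496×10^8 = 2.244×10^8 km.
Transfer-ellipse semi-major axis a_t = (r₁ + r₂)/2 = (1.045704×10^9 + 2.244×10^8)/2 = 6.35052×10^8 km.
Transfer time t = π√(a_t³/μ) = π√((6.35052×10^8)³ / 1.327×10^11) = 1.380×10^8 s.
Converting: 1.380×10^8 s ÷ 86400 s/day = 1600 days.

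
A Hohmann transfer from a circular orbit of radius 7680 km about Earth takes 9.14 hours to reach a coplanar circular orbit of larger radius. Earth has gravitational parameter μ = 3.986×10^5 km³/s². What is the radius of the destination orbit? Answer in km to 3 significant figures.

Transfer time t = 9.14 hours = 32904 s, and t = π√(a_t³/μ).
So a_t = (μ t²/π²)^(1/3) = (3.986×10^5 × (32904)² / π²)^(1/3) = 35230 km.
Since a_t = (r₁ + r₂)/2, r₂ = 2a_t − r₁ = 2×35230 − 7680 = 62780 km.

r₂ = 62800 km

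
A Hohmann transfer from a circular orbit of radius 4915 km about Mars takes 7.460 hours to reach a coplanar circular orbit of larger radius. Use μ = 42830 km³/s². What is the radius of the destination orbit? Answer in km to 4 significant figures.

Transfer time t = 7.460 hours = 26856 s, and t = π√(a_t³/μ).
So a_t = (μ t²/π²)^(1/3) = (42830 × (26856)² / π²)^(1/3) = 14628 km.
Since a_t = (r₁ + r₂)/2, r₂ = 2a_t − r₁ = 2×14628 − 4915 = 24341 km.

r₂ = 24340 km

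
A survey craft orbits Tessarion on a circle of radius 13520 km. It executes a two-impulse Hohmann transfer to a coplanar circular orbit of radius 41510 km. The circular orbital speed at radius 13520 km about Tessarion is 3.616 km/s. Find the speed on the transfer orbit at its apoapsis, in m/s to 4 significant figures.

From the circular-orbit relation v² = μ/r at r = 13520 km: μ = v²r = (3.616)² × 13520 = 1.76780×10^5 km³/s².
The Hohmann ellipse has a_t = (r₁ + r₂)/2 = 27515 km.
The apoapsis of the transfer ellipse is at r = 41510 km.
From the vis-viva equation, v = √[μ(2/r − 1/a_t)] = 1.447 km/s.

v = 1447 m/s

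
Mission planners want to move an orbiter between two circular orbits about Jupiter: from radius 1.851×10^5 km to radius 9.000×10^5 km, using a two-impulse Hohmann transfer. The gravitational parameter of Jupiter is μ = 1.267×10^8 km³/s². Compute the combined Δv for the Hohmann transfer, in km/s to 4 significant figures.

Δv = 12.47 km/s

The Hohmann ellipse has a_t = (r₁ + r₂)/2 = 5.4255×10^5 km.
At r₁ the circular-orbit speed is v₁ = √(μ/r₁) = 26.163 km/s.
On the transfer ellipse at r₁, vis-viva equation gives v_p = √[μ(2/r₁ − 1/a_t)] = 33.697 km/s.
First burn Δv₁ = |v_p − v₁| = 7.534 km/s.
Circular speed at r₂: v₂ = √(μ/r₂) = 11.865 km/s.
Transfer-orbit speed at r₂: v_a = √[μ(2/r₂ − 1/a_t)] = 6.9303 km/s.
Second burn Δv₂ = |v₂ − v_a| = 4.935 km/s.
Total Δv = Δv₁ + Δv₂ = 12.47 km/s.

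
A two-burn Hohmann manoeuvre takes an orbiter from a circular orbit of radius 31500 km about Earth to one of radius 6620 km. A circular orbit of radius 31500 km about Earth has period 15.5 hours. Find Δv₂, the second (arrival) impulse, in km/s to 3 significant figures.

Δv₂ = 2.21 km/s

From Kepler's third law T² = 4π²r³/μ at r = 31500 km, T = 15.5 hours = 15.5 × 3600 s = 55800 s: μ = 4π²r³/T² = 3.96299×10^5 km³/s².
Transfer-ellipse semi-major axis a_t = (r₁ + r₂)/2 = (31500 + 6620)/2 = 19060 km.
Circular speed at r = 6620 km: v_c = √(μ/r) = 7.7372 km/s.
Vis-viva on the transfer ellipse at r = 6620 km gives v_t = √[μ(2/r − 1/a_t)] = 9.9466 km/s.
Δv₂ = |v_t − v_c| = |9.9466 − 7.7372| = 2.209 km/s.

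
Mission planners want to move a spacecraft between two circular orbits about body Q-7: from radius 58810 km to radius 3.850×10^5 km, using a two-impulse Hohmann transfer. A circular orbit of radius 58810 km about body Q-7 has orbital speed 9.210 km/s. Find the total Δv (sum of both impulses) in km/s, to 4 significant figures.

Δv = 4.668 km/s

From the circular-orbit relation v² = μ/r at r = 58810 km: μ = v²r = (9.210)² × 58810 = 4.98851×10^6 km³/s².
Transfer-ellipse semi-major axis a_t = (r₁ + r₂)/2 = (58810 + 3.850×10^5)/2 = 2.21905×10^5 km.
At r₁ the circular-orbit speed is v₁ = √(μ/r₁) = 9.2100 km/s.
On the transfer ellipse at r₁, vis-viva gives v_p = √[μ(2/r₁ − 1/a_t)] = 12.131 km/s.
First burn Δv₁ = |v_p − v₁| = 2.921 km/s.
At r₂, v₂ = √(μ/r₂) = 3.600 km/s.
Transfer-orbit speed at r₂: v_a = √[μ(2/r₂ − 1/a_t)] = 1.853 km/s.
Second burn Δv₂ = |v₂ − v_a| = 1.747 km/s.
Total Δv = Δv₁ + Δv₂ = 4.668 km/s.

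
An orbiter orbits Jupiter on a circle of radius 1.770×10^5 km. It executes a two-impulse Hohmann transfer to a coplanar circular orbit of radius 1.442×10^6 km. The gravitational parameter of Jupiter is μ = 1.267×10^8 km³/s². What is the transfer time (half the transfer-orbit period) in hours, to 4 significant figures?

t = 56.47 hours

Semi-major axis of the transfer orbit: a_t = (1.770×10^5 + 1.442×10^6)/2 = 8.095×10^5 km.
By Kepler's third law the transfer-orbit period is T = 2π√(a_t³/μ), so t = T/2 = 2.033×10^5 s.
Converting: 2.033×10^5 s ÷ 3600 s/hour = 56.47 hours.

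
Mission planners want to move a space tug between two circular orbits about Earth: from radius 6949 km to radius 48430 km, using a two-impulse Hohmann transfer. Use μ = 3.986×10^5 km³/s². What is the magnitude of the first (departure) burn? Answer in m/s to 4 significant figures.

The Hohmann ellipse has a_t = (r₁ + r₂)/2 = 27689.5 km.
On the circular orbit at r = 6949 km, v_c = √(μ/r) = 7.57369 km/s.
Transfer-orbit speed at the same r (vis-viva, a = a_t): v_t = √[μ(2/r − 1/a_t)] = 10.0163 km/s.
Δv₁ = |v_t − v_c| = |10.0163 − 7.57369| = 2.443 km/s.

Δv₁ = 2443 m/s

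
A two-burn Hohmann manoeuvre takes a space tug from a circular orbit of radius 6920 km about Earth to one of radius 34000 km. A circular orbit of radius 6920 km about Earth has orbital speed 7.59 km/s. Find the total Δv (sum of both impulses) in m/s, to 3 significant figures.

Δv = 3630 m/s

From the circular-orbit relation v² = μ/r at r = 6920 km: μ = v²r = (7.59)² × 6920 = 3.98648×10^5 km³/s².
The Hohmann ellipse has a_t = (r₁ + r₂)/2 = 20460 km.
At r₁ the circular-orbit speed is v₁ = √(μ/r₁) = 7.590 km/s.
Transfer-orbit speed at r₁ (vis-viva equation): v_p = √[μ(2/r₁ − 1/a_t)] = 9.784 km/s.
First burn Δv₁ = |v_p − v₁| = 2.194 km/s.
At r₂, v₂ = √(μ/r₂) = 3.424 km/s.
Transfer-orbit speed at r₂: v_a = √[μ(2/r₂ − 1/a_t)] = 1.991 km/s.
Second burn Δv₂ = |v₂ − v_a| = 1.433 km/s.
Total Δv = Δv₁ + Δv₂ = 3.627 km/s.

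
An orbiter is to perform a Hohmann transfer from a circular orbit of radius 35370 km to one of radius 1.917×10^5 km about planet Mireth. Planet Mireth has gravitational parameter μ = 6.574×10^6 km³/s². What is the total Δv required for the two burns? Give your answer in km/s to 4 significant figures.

Δv = 6.669 km/s

Transfer-ellipse semi-major axis a_t = (r₁ + r₂)/2 = (35370 + 1.917×10^5)/2 = 1.13535×10^5 km.
Circular speed at r₁: v₁ = √(μ/r₁) = √(6.574×10^6/35370) = 13.633 km/s.
On the transfer ellipse at r₁, vis-viva gives v_p = √[μ(2/r₁ − 1/a_t)] = 17.715 km/s.
First burn Δv₁ = |v_p − v₁| = 4.082 km/s.
Circular speed at r₂: v₂ = √(μ/r₂) = 5.856 km/s.
Transfer-orbit speed at r₂: v_a = √[μ(2/r₂ − 1/a_t)] = 3.269 km/s.
Second burn Δv₂ = |v₂ − v_a| = 2.587 km/s.
Total Δv = Δv₁ + Δv₂ = 6.669 km/s.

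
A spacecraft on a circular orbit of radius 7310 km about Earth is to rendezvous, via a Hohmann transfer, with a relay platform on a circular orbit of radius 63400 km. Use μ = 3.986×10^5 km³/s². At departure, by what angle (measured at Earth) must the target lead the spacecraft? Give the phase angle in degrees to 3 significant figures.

φ = 105°

The Hohmann ellipse has a_t = (r₁ + r₂)/2 = 35355 km.
Transfer time t = π√(a_t³/μ) = 33080 s.
Target angular speed ω₂ = √(μ/r₂³) = 3.955×10^-5 rad/s.
Angle swept by the target during transfer: ω₂·t = 1.3083 rad = 74.96°.
Arrival is 180° from departure on the ellipse, so φ = 180° − 74.96° = 105°.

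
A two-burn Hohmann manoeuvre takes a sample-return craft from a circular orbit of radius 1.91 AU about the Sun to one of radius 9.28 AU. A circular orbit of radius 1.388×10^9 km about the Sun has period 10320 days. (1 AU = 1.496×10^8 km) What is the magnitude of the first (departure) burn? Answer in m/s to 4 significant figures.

From Kepler's third law T² = 4π²r³/μ at r = 1.388×10^9 km, T = 10320 days = 10320 × 86400 s = 8.91648×10^8 s: μ = 4π²r³/T² = 1.32783×10^11 km³/s².
In km: r₁ = 1.91 × 1.496×10^8 = 2.85736×10^8 km; r₂ = 9.28 × 1.496×10^8 = 1.388288×10^9 km.
The Hohmann ellipse has a_t = (r₁ + r₂)/2 = 8.37012×10^8 km.
Circular speed at r = 2.85736×10^8 km: v_c = √(μ/r) = 21.557 km/s.
Transfer-orbit speed at the same r (vis-viva, a = a_t): v_t = √[μ(2/r − 1/a_t)] = 27.763 km/s.
Δv₁ = |v_t − v_c| = |27.763 − 21.557| = 6.206 km/s.

Δv₁ = 6206 m/s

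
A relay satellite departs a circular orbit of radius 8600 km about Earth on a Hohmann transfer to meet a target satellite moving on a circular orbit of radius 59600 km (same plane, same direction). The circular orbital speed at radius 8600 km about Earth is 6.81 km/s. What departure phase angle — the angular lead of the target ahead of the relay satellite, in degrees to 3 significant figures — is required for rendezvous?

φ = 102°

From the circular-orbit relation v² = μ/r at r = 8600 km: μ = v²r = (6.81)² × 8600 = 3.98834×10^5 km³/s².
Transfer-ellipse semi-major axis a_t = (r₁ + r₂)/2 = (8600 + 59600)/2 = 34100 km.
The half-period of the transfer ellipse is t = π√(a_t³/μ) = 31325 s.
Target angular speed ω₂ = √(μ/r₂³) = 4.3404×10^-5 rad/s.
Angle swept by the target during transfer: ω₂·t = 1.3596 rad = 77.90°.
The relay satellite traverses 180° on the transfer ellipse, so the target must lead by 180° − 77.90° = 102°.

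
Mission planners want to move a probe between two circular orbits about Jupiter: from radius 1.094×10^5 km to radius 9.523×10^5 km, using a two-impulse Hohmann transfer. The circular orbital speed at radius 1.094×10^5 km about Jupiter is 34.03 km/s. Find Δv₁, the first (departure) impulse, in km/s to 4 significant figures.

Δv₁ = 11.55 km/s

From the circular-orbit relation v² = μ/r at r = 1.094×10^5 km: μ = v²r = (34.03)² × 1.094×10^5 = 1.26690×10^8 km³/s².
The Hohmann ellipse has a_t = (r₁ + r₂)/2 = 5.3085×10^5 km.
On the circular orbit at r = 1.094×10^5 km, v_c = √(μ/r) = 34.03 km/s.
Vis-viva on the transfer ellipse at r = 1.094×10^5 km gives v_t = √[μ(2/r − 1/a_t)] = 45.58 km/s.
Δv₁ = |v_t − v_c| = |45.58 − 34.03| = 11.55 km/s.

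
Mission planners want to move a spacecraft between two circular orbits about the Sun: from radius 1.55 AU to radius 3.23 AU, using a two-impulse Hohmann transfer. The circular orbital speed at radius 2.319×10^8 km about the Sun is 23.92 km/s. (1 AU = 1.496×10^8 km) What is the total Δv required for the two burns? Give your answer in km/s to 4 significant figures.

From the circular-orbit relation v² = μ/r at r = 2.319×10^8 km: μ = v²r = (23.92)² × 2.319×10^8 = 1.32685×10^11 km³/s².
In km: r₁ = 1.55 × 1.496×10^8 = 2.3188×10^8 km; r₂ = 3.23 × 1.496×10^8 = 4.83208×10^8 km.
The Hohmann ellipse has a_t = (r₁ + r₂)/2 = 3.57544×10^8 km.
Circular speed at r₁: v₁ = √(μ/r₁) = √(1.32685×10^11/2.3188×10^8) = 23.921 km/s.
Transfer-orbit speed at r₁ (vis-viva equation): v_p = √[μ(2/r₁ − 1/a_t)] = 27.809 km/s.
First burn Δv₁ = |v_p − v₁| = 3.888 km/s.
At r₂, v₂ = √(μ/r₂) = 16.571 km/s.
Transfer-orbit speed at r₂: v_a = √[μ(2/r₂ − 1/a_t)] = 13.345 km/s.
Second burn Δv₂ = |v₂ − v_a| = 3.226 km/s.
Δv = Δv₁ + Δv₂ = 3.888 + 3.226 = 7.114 km/s.

Δv = 7.114 km/s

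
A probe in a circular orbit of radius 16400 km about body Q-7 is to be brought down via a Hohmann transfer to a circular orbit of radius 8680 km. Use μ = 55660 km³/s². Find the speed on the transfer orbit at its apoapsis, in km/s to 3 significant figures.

Semi-major axis of the transfer orbit: a_t = (16400 + 8680)/2 = 12540 km.
At apoapsis, r = 16400 km.
From the vis-viva equation, v = √[μ(2/r − 1/a_t)] = 1.533 km/s.

v = 1.53 km/s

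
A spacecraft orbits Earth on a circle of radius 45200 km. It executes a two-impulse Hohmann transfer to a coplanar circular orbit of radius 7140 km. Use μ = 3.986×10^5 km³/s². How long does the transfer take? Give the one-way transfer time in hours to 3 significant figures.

t = 5.85 hours

The Hohmann ellipse has a_t = (r₁ + r₂)/2 = 26170 km.
Half the transfer-orbit period gives t = π√(a_t³/μ) = 21070 s.
Converting: 21070 s ÷ 3600 s/hour = 5.85 hours.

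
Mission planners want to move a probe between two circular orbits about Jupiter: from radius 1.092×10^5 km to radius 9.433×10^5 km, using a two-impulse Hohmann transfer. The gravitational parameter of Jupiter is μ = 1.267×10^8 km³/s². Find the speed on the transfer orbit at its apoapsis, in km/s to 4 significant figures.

v = 5.279 km/s

The Hohmann ellipse has a_t = (r₁ + r₂)/2 = 5.2625×10^5 km.
The apoapsis of the transfer ellipse is at r = 9.433×10^5 km.
From the vis-viva equation, v = √[μ(2/r − 1/a_t)] = 5.279 km/s.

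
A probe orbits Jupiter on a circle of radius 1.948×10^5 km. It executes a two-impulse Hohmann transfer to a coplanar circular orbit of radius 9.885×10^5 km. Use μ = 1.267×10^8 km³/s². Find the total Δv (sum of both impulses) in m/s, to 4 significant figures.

Semi-major axis of the transfer orbit: a_t = (1.948×10^5 + 9.885×10^5)/2 = 5.9165×10^5 km.
At r₁ the circular-orbit speed is v₁ = √(μ/r₁) = 25.503 km/s.
Transfer-orbit speed at r₁ (vis-viva): v_p = √[μ(2/r₁ − 1/a_t)] = 32.965 km/s.
First burn Δv₁ = |v_p − v₁| = 7.462 km/s.
Circular speed at r₂: v₂ = √(μ/r₂) = 11.321 km/s.
Transfer-orbit speed at r₂: v_a = √[μ(2/r₂ − 1/a_t)] = 6.4962 km/s.
Second burn Δv₂ = |v₂ − v_a| = 4.825 km/s.
Total Δv = Δv₁ + Δv₂ = 12.29 km/s.

Δv = 12290 m/s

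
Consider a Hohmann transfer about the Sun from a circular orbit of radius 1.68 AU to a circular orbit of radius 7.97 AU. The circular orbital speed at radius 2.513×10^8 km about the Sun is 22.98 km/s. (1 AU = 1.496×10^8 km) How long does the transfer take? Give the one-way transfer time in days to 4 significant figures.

t = 1936 days

From the circular-orbit relation v² = μ/r at r = 2.513×10^8 km: μ = v²r = (22.98)² × 2.513×10^8 = 1.32707×10^11 km³/s².
In km: r₁ = 1.68 × 1.496×10^8 = 2.51328×10^8 km; r₂ = 7.97 × 1.496×10^8 = 1.192312×10^9 km.
Transfer-ellipse semi-major axis a_t = (r₁ + r₂)/2 = (2.51328×10^8 + 1.192312×10^9)/2 = 7.2182×10^8 km.
Transfer time t = π√(a_t³/μ) = π√((7.2182×10^8)³ / 1.32707×10^11) = 1.6724×10^8 s.
Converting: 1.6724×10^8 s ÷ 86400 s/day = 1936 days.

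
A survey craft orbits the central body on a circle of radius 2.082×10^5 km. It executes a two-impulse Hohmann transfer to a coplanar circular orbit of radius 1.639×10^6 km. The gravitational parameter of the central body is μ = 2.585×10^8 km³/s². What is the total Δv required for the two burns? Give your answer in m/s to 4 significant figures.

Transfer-ellipse semi-major axis a_t = (r₁ + r₂)/2 = (2.082×10^5 + 1.639×10^6)/2 = 9.236×10^5 km.
Circular speed at r₁: v₁ = √(μ/r₁) = √(2.585×10^8/2.082×10^5) = 35.24 km/s.
Transfer-orbit speed at r₁ (vis-viva): v_p = √[μ(2/r₁ − 1/a_t)] = 46.94 km/s.
First burn Δv₁ = |v_p − v₁| = 11.70 km/s.
At r₂, v₂ = √(μ/r₂) = 12.559 km/s.
Transfer-orbit speed at r₂: v_a = √[μ(2/r₂ − 1/a_t)] = 5.9626 km/s.
Second burn Δv₂ = |v₂ − v_a| = 6.596 km/s.
Total Δv = Δv₁ + Δv₂ = 18.30 km/s.

Δv = 18300 m/s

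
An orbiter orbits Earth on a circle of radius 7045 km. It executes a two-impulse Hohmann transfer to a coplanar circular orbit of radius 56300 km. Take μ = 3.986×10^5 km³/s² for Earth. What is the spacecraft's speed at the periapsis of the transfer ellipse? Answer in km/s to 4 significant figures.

Semi-major axis of the transfer orbit: a_t = (7045 + 56300)/2 = 31672.5 km.
The periapsis of the transfer ellipse is at r = 7045 km.
From the vis-viva equation, v = √[μ(2/r − 1/a_t)] = 10.03 km/s.

v = 10.03 km/s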